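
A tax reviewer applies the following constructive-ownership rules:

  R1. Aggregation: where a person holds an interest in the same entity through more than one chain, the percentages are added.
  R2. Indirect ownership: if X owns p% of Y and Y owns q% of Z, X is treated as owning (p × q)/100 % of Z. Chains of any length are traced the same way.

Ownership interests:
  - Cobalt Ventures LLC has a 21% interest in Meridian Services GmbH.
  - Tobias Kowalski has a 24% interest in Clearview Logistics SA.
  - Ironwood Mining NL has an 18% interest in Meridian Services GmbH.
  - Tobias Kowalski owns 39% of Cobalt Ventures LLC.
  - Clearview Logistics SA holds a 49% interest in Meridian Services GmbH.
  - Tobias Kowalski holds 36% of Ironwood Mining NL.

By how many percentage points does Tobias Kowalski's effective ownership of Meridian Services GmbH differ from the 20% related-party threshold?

Chain via Clearview Logistics SA (R2): 24% × 49% = 11.76% of Meridian Services GmbH.
Chain via Cobalt Ventures LLC (R2): 39% × 21% = 8.19% of Meridian Services GmbH.
Chain via Ironwood Mining NL (R2): 36% × 18% = 6.48% of Meridian Services GmbH.
Aggregating (R1): 11.76% + 8.19% + 6.48% = 26.43%.
26.43% exceeds the 20% threshold by 6.43 percentage points.

6.43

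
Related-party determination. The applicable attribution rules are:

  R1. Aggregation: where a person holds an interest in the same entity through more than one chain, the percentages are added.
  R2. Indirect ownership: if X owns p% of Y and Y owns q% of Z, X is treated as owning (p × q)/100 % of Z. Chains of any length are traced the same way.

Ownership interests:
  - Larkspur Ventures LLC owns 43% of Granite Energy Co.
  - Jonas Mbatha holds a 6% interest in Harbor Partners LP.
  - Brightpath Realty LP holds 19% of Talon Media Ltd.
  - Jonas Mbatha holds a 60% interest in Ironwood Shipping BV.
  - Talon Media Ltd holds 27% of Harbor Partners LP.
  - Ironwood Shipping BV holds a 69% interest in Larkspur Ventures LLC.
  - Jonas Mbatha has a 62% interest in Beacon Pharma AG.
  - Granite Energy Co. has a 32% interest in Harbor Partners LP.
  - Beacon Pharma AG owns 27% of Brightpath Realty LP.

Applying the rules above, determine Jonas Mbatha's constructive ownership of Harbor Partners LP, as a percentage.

12.555402%

Chain via Beacon Pharma AG → Brightpath Realty LP → Talon Media Ltd (R2): 62% × 27% × 19% × 27% = 0.858762% of Harbor Partners LP.
Chain via Ironwood Shipping BV → Larkspur Ventures LLC → Granite Energy Co. (R2): 60% × 69% × 43% × 32% = 5.69664% of Harbor Partners LP.
Direct interest in Harbor Partners LP: 6%.
Aggregating (R1): 0.858762% + 5.69664% + 6% = 12.555402%.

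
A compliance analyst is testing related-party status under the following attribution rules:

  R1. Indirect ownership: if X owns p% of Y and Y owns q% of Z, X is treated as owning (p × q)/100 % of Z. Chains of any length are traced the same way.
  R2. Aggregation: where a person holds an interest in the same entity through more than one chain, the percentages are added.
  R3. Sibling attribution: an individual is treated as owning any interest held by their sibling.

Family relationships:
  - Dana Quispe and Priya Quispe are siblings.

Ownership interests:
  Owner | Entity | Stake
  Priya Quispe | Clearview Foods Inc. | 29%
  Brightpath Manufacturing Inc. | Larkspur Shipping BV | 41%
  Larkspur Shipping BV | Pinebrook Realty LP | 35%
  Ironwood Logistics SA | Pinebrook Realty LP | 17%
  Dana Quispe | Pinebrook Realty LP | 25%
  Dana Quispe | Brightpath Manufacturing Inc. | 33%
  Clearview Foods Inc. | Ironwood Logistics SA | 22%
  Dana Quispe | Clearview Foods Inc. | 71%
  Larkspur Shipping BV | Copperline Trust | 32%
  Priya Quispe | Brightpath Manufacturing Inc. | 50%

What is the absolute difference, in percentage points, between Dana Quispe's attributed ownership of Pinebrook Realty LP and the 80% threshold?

By sibling attribution (R3), Dana Quispe is treated as also owning Priya Quispe's interest in Brightpath Manufacturing Inc, giving 33% + 50% = 83%.
By sibling attribution (R3), Dana Quispe is treated as also owning Priya Quispe's interest in Clearview Foods Inc, giving 71% + 29% = 100%.
Chain via Brightpath Manufacturing Inc. → Larkspur Shipping BV (R1): 83% × 41% × 35% = 11.9105% of Pinebrook Realty LP.
Chain via Clearview Foods Inc. → Ironwood Logistics SA (R1): 100% × 22% × 17% = 3.74% of Pinebrook Realty LP.
Direct interest in Pinebrook Realty LP: 25%.
Aggregating (R2): 11.9105% + 3.74% + 25% = 40.6505%.
40.6505% falls short of the 80% threshold by 39.3495 percentage points.

39.3495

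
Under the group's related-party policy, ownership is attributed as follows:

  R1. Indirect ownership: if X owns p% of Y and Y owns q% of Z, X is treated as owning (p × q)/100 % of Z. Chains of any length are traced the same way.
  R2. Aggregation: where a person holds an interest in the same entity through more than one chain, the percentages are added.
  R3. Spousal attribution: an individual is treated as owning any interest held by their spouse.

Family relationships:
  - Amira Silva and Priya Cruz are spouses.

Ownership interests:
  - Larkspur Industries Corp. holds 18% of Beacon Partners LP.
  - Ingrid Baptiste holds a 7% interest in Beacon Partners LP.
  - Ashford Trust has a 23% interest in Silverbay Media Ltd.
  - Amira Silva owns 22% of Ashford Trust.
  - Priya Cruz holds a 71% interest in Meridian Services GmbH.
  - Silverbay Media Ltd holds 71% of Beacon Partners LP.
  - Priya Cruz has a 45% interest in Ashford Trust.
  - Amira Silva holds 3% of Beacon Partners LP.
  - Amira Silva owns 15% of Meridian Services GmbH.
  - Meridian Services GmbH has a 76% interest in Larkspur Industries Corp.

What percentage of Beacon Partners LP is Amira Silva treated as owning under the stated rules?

25.7059%

By spousal attribution (R3), Amira Silva is treated as also owning Priya Cruz's interest in Ashford Trust, giving 22% + 45% = 67%.
By spousal attribution (R3), Amira Silva is treated as also owning Priya Cruz's interest in Meridian Services GmbH, giving 15% + 71% = 86%.
Chain via Ashford Trust → Silverbay Media Ltd (R1): 67% × 23% × 71% = 10.9411% of Beacon Partners LP.
Chain via Meridian Services GmbH → Larkspur Industries Corp. (R1): 86% × 76% × 18% = 11.7648% of Beacon Partners LP.
Direct interest in Beacon Partners LP: 3%.
Aggregating (R2): 10.9411% + 11.7648% + 3% = 25.7059%.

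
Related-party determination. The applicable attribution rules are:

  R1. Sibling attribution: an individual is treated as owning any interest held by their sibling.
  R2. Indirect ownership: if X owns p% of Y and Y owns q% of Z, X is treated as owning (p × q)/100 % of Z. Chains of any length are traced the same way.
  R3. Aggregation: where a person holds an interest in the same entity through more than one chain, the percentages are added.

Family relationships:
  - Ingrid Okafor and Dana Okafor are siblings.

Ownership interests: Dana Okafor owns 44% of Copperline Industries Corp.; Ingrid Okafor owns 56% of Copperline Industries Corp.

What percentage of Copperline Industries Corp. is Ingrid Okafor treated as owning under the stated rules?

100%

By sibling attribution (R1), Ingrid Okafor is treated as also owning Dana Okafor's interest in Copperline Industries Corp, giving 56% + 44% = 100%.
Direct interest in Copperline Industries Corp: 100%.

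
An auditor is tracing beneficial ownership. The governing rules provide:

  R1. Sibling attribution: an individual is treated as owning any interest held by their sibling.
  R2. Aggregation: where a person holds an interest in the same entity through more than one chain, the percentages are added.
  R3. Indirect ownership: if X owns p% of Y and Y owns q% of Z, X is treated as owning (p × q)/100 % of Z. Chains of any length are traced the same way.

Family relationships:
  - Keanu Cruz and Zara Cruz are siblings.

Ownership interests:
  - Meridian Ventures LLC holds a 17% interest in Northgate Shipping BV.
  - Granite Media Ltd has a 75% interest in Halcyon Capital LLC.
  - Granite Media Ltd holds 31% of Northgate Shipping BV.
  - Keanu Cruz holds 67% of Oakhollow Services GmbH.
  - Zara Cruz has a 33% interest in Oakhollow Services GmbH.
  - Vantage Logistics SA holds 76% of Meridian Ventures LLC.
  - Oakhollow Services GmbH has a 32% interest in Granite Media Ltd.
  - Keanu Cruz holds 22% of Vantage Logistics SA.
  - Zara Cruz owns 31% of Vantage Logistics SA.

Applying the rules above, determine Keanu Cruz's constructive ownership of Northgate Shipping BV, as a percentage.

16.7676%

By sibling attribution (R1), Keanu Cruz is treated as also owning Zara Cruz's interest in Oakhollow Services GmbH, giving 67% + 33% = 100%.
By sibling attribution (R1), Keanu Cruz is treated as also owning Zara Cruz's interest in Vantage Logistics SA, giving 22% + 31% = 53%.
Chain via Oakhollow Services GmbH → Granite Media Ltd (R3): 100% × 32% × 31% = 9.92% of Northgate Shipping BV.
Chain via Vantage Logistics SA → Meridian Ventures LLC (R3): 53% × 76% × 17% = 6.8476% of Northgate Shipping BV.
Aggregating (R2): 9.92% + 6.8476% = 16.7676%.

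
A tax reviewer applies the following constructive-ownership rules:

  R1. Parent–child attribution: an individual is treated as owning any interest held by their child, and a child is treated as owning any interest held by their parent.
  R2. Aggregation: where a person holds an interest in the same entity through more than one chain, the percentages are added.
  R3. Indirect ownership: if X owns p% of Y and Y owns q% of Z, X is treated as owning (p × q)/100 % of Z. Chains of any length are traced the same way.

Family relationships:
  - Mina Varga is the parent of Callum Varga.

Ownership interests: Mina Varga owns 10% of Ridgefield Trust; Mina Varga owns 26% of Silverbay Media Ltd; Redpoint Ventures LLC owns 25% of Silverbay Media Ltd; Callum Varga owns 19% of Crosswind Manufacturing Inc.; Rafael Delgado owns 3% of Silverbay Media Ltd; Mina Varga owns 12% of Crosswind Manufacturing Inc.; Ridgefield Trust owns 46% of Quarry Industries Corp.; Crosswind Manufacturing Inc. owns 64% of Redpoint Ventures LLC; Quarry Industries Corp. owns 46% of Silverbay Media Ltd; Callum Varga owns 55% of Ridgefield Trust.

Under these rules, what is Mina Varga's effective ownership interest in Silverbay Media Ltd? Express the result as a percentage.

44.714%

By parent–child attribution (R1), Mina Varga is treated as also owning Callum Varga's interest in Ridgefield Trust, giving 10% + 55% = 65%.
By parent–child attribution (R1), Mina Varga is treated as also owning Callum Varga's interest in Crosswind Manufacturing Inc, giving 12% + 19% = 31%.
Chain via Ridgefield Trust → Quarry Industries Corp. (R3): 65% × 46% × 46% = 13.754% of Silverbay Media Ltd.
Chain via Crosswind Manufacturing Inc. → Redpoint Ventures LLC (R3): 31% × 64% × 25% = 4.96% of Silverbay Media Ltd.
Direct interest in Silverbay Media Ltd: 26%.
Aggregating (R2): 13.754% + 4.96% + 26% = 44.714%.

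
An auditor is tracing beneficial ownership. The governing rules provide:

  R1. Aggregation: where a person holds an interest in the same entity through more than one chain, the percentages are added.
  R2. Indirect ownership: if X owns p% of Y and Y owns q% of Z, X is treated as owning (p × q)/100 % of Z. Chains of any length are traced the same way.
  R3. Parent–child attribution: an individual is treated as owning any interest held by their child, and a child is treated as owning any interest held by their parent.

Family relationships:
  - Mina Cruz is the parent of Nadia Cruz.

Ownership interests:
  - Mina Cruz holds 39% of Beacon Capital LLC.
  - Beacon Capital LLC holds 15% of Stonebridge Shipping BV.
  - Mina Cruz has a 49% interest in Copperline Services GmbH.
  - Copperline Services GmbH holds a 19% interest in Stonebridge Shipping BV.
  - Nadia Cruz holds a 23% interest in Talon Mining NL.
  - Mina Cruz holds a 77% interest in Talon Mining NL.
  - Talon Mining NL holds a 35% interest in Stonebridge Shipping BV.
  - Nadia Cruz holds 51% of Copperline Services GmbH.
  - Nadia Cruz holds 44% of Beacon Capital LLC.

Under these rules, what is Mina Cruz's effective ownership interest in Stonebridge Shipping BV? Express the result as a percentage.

66.45%

By parent–child attribution (R3), Mina Cruz is treated as also owning Nadia Cruz's interest in Copperline Services GmbH, giving 49% + 51% = 100%.
By parent–child attribution (R3), Mina Cruz is treated as also owning Nadia Cruz's interest in Talon Mining NL, giving 77% + 23% = 100%.
By parent–child attribution (R3), Mina Cruz is treated as also owning Nadia Cruz's interest in Beacon Capital LLC, giving 39% + 44% = 83%.
Chain via Copperline Services GmbH (R2): 100% × 19% = 19% of Stonebridge Shipping BV.
Chain via Talon Mining NL (R2): 100% × 35% = 35% of Stonebridge Shipping BV.
Chain via Beacon Capital LLC (R2): 83% × 15% = 12.45% of Stonebridge Shipping BV.
Aggregating (R1): 19% + 35% + 12.45% = 66.45%.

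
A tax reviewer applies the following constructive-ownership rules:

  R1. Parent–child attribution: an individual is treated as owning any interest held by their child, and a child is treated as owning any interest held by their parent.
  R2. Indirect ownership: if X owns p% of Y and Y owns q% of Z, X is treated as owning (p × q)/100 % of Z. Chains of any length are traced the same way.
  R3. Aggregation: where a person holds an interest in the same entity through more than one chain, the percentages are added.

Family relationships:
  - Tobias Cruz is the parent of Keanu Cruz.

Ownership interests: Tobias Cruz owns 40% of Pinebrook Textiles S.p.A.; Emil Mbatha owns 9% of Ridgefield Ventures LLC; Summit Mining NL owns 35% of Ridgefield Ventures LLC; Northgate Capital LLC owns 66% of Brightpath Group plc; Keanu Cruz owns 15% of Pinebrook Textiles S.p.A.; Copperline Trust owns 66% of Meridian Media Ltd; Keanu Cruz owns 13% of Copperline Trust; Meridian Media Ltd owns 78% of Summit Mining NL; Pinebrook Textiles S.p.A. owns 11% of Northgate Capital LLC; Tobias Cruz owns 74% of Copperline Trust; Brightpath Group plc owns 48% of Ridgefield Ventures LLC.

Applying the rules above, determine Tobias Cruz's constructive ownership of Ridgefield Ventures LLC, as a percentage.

By parent–child attribution (R1), Tobias Cruz is treated as also owning Keanu Cruz's interest in Pinebrook Textiles S.p.A, giving 40% + 15% = 55%.
By parent–child attribution (R1), Tobias Cruz is treated as also owning Keanu Cruz's interest in Copperline Trust, giving 74% + 13% = 87%.
Chain via Pinebrook Textiles S.p.A. → Northgate Capital LLC → Brightpath Group plc (R2): 55% × 11% × 66% × 48% = 1.91664% of Ridgefield Ventures LLC.
Chain via Copperline Trust → Meridian Media Ltd → Summit Mining NL (R2): 87% × 66% × 78% × 35% = 15.67566% of Ridgefield Ventures LLC.
Aggregating (R3): 1.91664% + 15.67566% = 17.5923%.

17.5923%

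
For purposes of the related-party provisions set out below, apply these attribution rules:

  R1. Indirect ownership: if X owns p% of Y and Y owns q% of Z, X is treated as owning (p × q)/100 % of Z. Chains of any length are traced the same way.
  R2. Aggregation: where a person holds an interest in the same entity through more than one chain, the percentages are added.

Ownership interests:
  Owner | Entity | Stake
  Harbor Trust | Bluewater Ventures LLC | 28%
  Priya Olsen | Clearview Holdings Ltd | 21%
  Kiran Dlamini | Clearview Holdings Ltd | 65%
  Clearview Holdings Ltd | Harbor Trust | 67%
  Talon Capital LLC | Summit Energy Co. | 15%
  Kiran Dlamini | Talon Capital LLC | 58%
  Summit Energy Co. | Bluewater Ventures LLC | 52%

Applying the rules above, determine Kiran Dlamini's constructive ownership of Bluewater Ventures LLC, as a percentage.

16.718%

Chain via Clearview Holdings Ltd → Harbor Trust (R1): 65% × 67% × 28% = 12.194% of Bluewater Ventures LLC.
Chain via Talon Capital LLC → Summit Energy Co. (R1): 58% × 15% × 52% = 4.524% of Bluewater Ventures LLC.
Aggregating (R2): 12.194% + 4.524% = 16.718%.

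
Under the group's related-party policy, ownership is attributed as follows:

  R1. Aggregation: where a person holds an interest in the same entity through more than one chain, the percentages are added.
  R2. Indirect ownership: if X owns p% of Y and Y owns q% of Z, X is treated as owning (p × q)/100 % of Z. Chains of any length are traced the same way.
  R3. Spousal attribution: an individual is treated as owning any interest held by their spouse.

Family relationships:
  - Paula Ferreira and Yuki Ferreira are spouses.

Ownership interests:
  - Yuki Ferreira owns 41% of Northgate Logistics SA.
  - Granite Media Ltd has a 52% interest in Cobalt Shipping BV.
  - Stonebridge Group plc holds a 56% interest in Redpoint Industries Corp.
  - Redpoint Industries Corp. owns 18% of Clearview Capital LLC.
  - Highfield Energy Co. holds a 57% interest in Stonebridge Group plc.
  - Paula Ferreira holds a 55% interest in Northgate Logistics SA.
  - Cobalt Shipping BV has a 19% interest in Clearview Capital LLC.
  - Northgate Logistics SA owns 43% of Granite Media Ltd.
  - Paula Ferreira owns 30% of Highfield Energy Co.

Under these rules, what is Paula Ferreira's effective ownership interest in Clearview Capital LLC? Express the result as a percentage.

5.802144%

By spousal attribution (R3), Paula Ferreira is treated as also owning Yuki Ferreira's interest in Northgate Logistics SA, giving 55% + 41% = 96%.
Chain via Northgate Logistics SA → Granite Media Ltd → Cobalt Shipping BV (R2): 96% × 43% × 52% × 19% = 4.078464% of Clearview Capital LLC.
Chain via Highfield Energy Co. → Stonebridge Group plc → Redpoint Industries Corp. (R2): 30% × 57% × 56% × 18% = 1.72368% of Clearview Capital LLC.
Aggregating (R1): 4.078464% + 1.72368% = 5.802144%.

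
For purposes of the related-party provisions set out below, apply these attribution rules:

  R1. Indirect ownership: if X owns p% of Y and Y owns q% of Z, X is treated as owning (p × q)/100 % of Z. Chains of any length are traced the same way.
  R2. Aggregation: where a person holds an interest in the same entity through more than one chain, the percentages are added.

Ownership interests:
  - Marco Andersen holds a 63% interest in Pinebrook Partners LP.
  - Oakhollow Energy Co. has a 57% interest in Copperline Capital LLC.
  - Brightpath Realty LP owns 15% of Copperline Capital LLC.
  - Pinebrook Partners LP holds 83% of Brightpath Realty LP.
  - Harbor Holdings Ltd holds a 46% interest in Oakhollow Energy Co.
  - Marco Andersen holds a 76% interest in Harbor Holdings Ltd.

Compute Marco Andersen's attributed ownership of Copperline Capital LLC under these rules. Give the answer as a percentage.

27.7707%

Chain via Pinebrook Partners LP → Brightpath Realty LP (R1): 63% × 83% × 15% = 7.8435% of Copperline Capital LLC.
Chain via Harbor Holdings Ltd → Oakhollow Energy Co. (R1): 76% × 46% × 57% = 19.9272% of Copperline Capital LLC.
Aggregating (R2): 7.8435% + 19.9272% = 27.7707%.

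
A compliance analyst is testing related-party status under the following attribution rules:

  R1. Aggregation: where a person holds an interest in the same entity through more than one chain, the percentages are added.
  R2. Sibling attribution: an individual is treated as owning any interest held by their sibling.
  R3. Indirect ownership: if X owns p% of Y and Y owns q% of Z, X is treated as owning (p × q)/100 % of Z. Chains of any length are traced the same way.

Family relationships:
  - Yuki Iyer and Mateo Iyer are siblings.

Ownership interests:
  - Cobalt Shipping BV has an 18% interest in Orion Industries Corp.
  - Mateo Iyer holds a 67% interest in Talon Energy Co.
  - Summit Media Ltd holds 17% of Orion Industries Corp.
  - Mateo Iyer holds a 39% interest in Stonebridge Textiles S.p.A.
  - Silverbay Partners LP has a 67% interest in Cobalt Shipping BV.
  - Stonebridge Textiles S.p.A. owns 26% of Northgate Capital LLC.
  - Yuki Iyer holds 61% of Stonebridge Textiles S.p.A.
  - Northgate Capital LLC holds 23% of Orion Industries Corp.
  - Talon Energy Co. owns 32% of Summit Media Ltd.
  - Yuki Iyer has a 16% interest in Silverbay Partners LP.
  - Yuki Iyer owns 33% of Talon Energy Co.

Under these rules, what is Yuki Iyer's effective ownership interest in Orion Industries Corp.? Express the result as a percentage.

By sibling attribution (R2), Yuki Iyer is treated as also owning Mateo Iyer's interest in Talon Energy Co, giving 33% + 67% = 100%.
By sibling attribution (R2), Yuki Iyer is treated as also owning Mateo Iyer's interest in Stonebridge Textiles S.p.A, giving 61% + 39% = 100%.
Chain via Talon Energy Co. → Summit Media Ltd (R3): 100% × 32% × 17% = 5.44% of Orion Industries Corp.
Chain via Silverbay Partners LP → Cobalt Shipping BV (R3): 16% × 67% × 18% = 1.9296% of Orion Industries Corp.
Chain via Stonebridge Textiles S.p.A. → Northgate Capital LLC (R3): 100% × 26% × 23% = 5.98% of Orion Industries Corp.
Aggregating (R1): 5.44% + 1.9296% + 5.98% = 13.3496%.

13.3496%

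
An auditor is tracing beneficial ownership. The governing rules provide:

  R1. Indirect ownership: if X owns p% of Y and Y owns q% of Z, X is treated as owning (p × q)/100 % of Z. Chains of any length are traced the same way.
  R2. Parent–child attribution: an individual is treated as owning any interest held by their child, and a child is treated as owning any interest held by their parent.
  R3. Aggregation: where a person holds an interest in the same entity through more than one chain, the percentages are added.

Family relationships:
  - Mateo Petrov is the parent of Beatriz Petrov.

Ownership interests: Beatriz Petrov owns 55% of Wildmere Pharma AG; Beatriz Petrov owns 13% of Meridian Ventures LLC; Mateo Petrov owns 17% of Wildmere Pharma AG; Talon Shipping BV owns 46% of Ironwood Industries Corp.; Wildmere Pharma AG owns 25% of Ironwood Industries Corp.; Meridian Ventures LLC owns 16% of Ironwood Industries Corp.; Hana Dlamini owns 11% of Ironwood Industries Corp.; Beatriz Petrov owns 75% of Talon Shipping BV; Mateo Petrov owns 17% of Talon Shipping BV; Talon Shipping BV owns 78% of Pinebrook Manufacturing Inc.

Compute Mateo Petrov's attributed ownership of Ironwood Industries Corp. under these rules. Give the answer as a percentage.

By parent–child attribution (R2), Mateo Petrov is treated as also owning Beatriz Petrov's interest in Wildmere Pharma AG, giving 17% + 55% = 72%.
By parent–child attribution (R2), Mateo Petrov is treated as also owning Beatriz Petrov's interest in Talon Shipping BV, giving 17% + 75% = 92%.
By parent–child attribution (R2), Mateo Petrov is treated as owning Beatriz Petrov's 13% interest in Meridian Ventures LLC.
Chain via Wildmere Pharma AG (R1): 72% × 25% = 18% of Ironwood Industries Corp.
Chain via Talon Shipping BV (R1): 92% × 46% = 42.32% of Ironwood Industries Corp.
Chain via Meridian Ventures LLC (R1): 13% × 16% = 2.08% of Ironwood Industries Corp.
Aggregating (R3): 18% + 42.32% + 2.08% = 62.4%.

62.4%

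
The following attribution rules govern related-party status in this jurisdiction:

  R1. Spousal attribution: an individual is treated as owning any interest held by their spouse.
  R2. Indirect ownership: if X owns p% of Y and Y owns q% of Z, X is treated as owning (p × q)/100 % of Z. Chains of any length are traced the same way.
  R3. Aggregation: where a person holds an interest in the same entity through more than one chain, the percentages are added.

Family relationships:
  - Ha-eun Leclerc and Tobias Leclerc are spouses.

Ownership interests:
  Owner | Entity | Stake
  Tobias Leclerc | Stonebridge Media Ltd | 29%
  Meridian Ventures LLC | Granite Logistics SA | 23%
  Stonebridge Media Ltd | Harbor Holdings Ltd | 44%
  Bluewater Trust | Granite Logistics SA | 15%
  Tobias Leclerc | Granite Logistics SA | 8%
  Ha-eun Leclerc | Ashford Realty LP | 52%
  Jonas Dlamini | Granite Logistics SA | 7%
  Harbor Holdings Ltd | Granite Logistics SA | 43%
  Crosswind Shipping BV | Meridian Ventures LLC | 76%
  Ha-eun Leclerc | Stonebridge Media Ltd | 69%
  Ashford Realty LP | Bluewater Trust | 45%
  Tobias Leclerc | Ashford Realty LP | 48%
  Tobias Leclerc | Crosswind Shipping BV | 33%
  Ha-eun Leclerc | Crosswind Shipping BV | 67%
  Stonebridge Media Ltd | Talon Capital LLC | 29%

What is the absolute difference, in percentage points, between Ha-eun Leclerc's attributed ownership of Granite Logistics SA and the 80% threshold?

29.2284

By spousal attribution (R1), Ha-eun Leclerc is treated as also owning Tobias Leclerc's interest in Crosswind Shipping BV, giving 67% + 33% = 100%.
By spousal attribution (R1), Ha-eun Leclerc is treated as also owning Tobias Leclerc's interest in Ashford Realty LP, giving 52% + 48% = 100%.
By spousal attribution (R1), Ha-eun Leclerc is treated as also owning Tobias Leclerc's interest in Stonebridge Media Ltd, giving 69% + 29% = 98%.
By spousal attribution (R1), Ha-eun Leclerc is treated as owning Tobias Leclerc's 8% interest in Granite Logistics SA.
Chain via Crosswind Shipping BV → Meridian Ventures LLC (R2): 100% × 76% × 23% = 17.48% of Granite Logistics SA.
Chain via Ashford Realty LP → Bluewater Trust (R2): 100% × 45% × 15% = 6.75% of Granite Logistics SA.
Chain via Stonebridge Media Ltd → Harbor Holdings Ltd (R2): 98% × 44% × 43% = 18.5416% of Granite Logistics SA.
Direct interest in Granite Logistics SA: 8%.
Aggregating (R3): 17.48% + 6.75% + 18.5416% + 8% = 50.7716%.
50.7716% falls short of the 80% threshold by 29.2284 percentage points.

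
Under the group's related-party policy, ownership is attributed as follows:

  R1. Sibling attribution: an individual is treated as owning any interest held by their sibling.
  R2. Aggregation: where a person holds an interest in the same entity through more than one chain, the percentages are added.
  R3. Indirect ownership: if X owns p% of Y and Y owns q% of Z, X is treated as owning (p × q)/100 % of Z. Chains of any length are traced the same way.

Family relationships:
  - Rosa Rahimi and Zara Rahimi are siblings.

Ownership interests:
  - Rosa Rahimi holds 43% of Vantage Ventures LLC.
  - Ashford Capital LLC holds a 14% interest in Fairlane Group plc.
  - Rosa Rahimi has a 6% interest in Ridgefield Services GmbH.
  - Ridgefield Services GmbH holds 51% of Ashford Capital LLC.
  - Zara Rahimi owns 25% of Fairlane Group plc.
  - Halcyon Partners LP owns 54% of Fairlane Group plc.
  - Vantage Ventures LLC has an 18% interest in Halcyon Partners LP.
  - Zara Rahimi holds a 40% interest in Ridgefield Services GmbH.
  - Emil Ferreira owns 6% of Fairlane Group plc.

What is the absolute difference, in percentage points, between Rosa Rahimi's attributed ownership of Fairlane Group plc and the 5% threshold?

27.464

By sibling attribution (R1), Rosa Rahimi is treated as also owning Zara Rahimi's interest in Ridgefield Services GmbH, giving 6% + 40% = 46%.
By sibling attribution (R1), Rosa Rahimi is treated as owning Zara Rahimi's 25% interest in Fairlane Group plc.
Chain via Vantage Ventures LLC → Halcyon Partners LP (R3): 43% × 18% × 54% = 4.1796% of Fairlane Group plc.
Chain via Ridgefield Services GmbH → Ashford Capital LLC (R3): 46% × 51% × 14% = 3.2844% of Fairlane Group plc.
Direct interest in Fairlane Group plc: 25%.
Aggregating (R2): 4.1796% + 3.2844% + 25% = 32.464%.
32.464% exceeds the 5% threshold by 27.464 percentage points.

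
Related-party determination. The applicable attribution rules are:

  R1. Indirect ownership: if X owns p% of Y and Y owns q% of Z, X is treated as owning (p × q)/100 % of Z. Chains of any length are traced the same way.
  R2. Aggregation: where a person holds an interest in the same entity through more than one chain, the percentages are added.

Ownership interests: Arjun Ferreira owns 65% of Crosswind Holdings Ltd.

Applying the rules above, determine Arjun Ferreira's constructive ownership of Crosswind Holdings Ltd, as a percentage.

65%

Direct interest in Crosswind Holdings Ltd: 65%.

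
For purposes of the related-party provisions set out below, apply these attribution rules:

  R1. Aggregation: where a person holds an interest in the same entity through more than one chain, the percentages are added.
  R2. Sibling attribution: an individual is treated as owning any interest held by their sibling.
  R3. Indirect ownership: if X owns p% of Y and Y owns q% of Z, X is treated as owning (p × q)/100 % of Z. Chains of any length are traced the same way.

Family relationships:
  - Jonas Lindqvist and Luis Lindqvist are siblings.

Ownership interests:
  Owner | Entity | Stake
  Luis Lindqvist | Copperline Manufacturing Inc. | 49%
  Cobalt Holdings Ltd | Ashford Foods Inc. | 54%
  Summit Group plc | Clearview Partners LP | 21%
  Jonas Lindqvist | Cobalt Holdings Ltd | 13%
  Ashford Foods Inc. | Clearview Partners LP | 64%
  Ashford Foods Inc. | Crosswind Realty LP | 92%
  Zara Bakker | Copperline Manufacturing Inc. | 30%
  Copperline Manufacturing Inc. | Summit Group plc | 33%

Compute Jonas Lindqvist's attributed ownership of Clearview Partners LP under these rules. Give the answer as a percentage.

7.8885%

By sibling attribution (R2), Jonas Lindqvist is treated as owning Luis Lindqvist's 49% interest in Copperline Manufacturing Inc.
Chain via Cobalt Holdings Ltd → Ashford Foods Inc. (R3): 13% × 54% × 64% = 4.4928% of Clearview Partners LP.
Chain via Copperline Manufacturing Inc. → Summit Group plc (R3): 49% × 33% × 21% = 3.3957% of Clearview Partners LP.
Aggregating (R1): 4.4928% + 3.3957% = 7.8885%.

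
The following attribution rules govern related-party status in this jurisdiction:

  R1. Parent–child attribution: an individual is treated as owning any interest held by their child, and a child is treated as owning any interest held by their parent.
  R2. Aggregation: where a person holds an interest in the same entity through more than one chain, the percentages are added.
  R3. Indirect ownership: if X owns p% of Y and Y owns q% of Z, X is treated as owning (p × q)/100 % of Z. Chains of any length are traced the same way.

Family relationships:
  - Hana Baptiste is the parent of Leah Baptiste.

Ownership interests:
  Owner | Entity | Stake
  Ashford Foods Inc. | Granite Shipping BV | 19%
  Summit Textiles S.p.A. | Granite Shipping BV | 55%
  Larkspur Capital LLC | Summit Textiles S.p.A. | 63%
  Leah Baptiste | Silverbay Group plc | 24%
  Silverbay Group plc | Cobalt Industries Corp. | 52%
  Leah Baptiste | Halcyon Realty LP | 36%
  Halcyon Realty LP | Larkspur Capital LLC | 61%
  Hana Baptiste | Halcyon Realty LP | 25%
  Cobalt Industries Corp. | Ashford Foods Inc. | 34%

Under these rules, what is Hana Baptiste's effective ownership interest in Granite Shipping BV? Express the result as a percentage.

13.699473%

By parent–child attribution (R1), Hana Baptiste is treated as also owning Leah Baptiste's interest in Halcyon Realty LP, giving 25% + 36% = 61%.
By parent–child attribution (R1), Hana Baptiste is treated as owning Leah Baptiste's 24% interest in Silverbay Group plc.
Chain via Halcyon Realty LP → Larkspur Capital LLC → Summit Textiles S.p.A. (R3): 61% × 61% × 63% × 55% = 12.893265% of Granite Shipping BV.
Chain via Silverbay Group plc → Cobalt Industries Corp. → Ashford Foods Inc. (R3): 24% × 52% × 34% × 19% = 0.806208% of Granite Shipping BV.
Aggregating (R2): 12.893265% + 0.806208% = 13.699473%.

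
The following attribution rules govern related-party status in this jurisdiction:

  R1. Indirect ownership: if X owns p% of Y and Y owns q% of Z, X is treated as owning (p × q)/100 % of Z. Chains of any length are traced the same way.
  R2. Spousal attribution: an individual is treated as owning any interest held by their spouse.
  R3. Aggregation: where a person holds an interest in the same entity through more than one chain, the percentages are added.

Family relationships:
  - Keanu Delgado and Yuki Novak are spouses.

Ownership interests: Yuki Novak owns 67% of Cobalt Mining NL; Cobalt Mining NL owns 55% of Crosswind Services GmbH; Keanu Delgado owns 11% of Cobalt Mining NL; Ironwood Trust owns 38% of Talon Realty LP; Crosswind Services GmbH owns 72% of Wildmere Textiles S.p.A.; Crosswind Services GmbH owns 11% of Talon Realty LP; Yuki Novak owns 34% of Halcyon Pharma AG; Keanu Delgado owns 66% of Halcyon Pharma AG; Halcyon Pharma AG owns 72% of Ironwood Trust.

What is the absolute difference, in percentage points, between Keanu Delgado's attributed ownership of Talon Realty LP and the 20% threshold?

By spousal attribution (R2), Keanu Delgado is treated as also owning Yuki Novak's interest in Cobalt Mining NL, giving 11% + 67% = 78%.
By spousal attribution (R2), Keanu Delgado is treated as also owning Yuki Novak's interest in Halcyon Pharma AG, giving 66% + 34% = 100%.
Chain via Cobalt Mining NL → Crosswind Services GmbH (R1): 78% × 55% × 11% = 4.719% of Talon Realty LP.
Chain via Halcyon Pharma AG → Ironwood Trust (R1): 100% × 72% × 38% = 27.36% of Talon Realty LP.
Aggregating (R3): 4.719% + 27.36% = 32.079%.
32.079% exceeds the 20% threshold by 12.079 percentage points.

12.079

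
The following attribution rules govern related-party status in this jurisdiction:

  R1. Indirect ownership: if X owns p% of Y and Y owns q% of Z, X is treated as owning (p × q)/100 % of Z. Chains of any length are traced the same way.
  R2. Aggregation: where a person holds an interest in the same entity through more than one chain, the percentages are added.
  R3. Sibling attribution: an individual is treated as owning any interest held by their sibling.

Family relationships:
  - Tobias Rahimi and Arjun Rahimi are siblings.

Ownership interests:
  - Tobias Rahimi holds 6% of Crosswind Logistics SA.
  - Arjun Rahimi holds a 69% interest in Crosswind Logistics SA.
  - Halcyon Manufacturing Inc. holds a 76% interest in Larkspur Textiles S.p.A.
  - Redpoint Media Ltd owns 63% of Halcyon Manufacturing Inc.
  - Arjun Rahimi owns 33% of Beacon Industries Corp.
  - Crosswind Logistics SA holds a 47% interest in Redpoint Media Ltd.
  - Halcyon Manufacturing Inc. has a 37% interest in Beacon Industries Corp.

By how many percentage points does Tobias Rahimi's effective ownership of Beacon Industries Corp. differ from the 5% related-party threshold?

36.216775

By sibling attribution (R3), Tobias Rahimi is treated as also owning Arjun Rahimi's interest in Crosswind Logistics SA, giving 6% + 69% = 75%.
By sibling attribution (R3), Tobias Rahimi is treated as owning Arjun Rahimi's 33% interest in Beacon Industries Corp.
Chain via Crosswind Logistics SA → Redpoint Media Ltd → Halcyon Manufacturing Inc. (R1): 75% × 47% × 63% × 37% = 8.216775% of Beacon Industries Corp.
Direct interest in Beacon Industries Corp: 33%.
Aggregating (R2): 8.216775% + 33% = 41.216775%.
41.216775% exceeds the 5% threshold by 36.216775 percentage points.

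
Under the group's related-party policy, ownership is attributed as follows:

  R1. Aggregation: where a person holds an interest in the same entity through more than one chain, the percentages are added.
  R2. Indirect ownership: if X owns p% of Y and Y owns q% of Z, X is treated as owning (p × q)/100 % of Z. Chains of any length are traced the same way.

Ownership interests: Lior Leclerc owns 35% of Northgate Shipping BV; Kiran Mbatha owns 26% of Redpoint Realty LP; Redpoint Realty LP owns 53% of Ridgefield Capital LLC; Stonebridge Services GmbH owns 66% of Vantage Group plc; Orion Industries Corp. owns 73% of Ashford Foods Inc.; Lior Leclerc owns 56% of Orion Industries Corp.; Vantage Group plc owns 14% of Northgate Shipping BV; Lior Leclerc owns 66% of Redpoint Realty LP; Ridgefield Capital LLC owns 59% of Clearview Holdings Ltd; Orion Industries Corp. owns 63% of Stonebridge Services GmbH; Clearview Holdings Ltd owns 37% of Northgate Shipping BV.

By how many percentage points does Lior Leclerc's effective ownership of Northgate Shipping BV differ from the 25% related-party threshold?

Chain via Redpoint Realty LP → Ridgefield Capital LLC → Clearview Holdings Ltd (R2): 66% × 53% × 59% × 37% = 7.636134% of Northgate Shipping BV.
Chain via Orion Industries Corp. → Stonebridge Services GmbH → Vantage Group plc (R2): 56% × 63% × 66% × 14% = 3.259872% of Northgate Shipping BV.
Direct interest in Northgate Shipping BV: 35%.
Aggregating (R1): 7.636134% + 3.259872% + 35% = 45.896006%.
45.896006% exceeds the 25% threshold by 20.896006 percentage points.

20.896006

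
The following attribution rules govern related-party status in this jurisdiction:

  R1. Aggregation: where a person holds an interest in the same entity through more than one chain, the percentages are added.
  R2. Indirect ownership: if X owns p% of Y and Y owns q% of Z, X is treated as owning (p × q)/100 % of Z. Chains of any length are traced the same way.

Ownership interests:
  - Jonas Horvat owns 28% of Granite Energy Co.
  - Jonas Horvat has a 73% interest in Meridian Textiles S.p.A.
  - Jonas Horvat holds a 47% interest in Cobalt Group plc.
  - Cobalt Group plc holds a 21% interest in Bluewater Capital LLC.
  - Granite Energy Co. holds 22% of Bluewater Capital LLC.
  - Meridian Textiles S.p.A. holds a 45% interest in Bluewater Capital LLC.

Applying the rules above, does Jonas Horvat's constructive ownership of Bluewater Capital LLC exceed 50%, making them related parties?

No

Chain via Cobalt Group plc (R2): 47% × 21% = 9.87% of Bluewater Capital LLC.
Chain via Meridian Textiles S.p.A. (R2): 73% × 45% = 32.85% of Bluewater Capital LLC.
Chain via Granite Energy Co. (R2): 28% × 22% = 6.16% of Bluewater Capital LLC.
Aggregating (R1): 9.87% + 32.85% + 6.16% = 48.88%.
48.88% does not exceed the 50% threshold, so Jonas is not a related party to Bluewater Capital LLC.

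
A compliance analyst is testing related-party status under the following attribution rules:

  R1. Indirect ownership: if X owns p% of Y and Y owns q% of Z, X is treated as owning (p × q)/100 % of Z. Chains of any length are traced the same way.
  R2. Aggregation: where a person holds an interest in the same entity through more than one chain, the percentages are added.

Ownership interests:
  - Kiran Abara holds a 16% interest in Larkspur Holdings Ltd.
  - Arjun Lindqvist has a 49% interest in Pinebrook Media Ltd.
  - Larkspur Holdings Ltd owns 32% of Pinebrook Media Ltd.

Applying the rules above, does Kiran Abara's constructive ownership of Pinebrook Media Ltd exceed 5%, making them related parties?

Chain via Larkspur Holdings Ltd (R1): 16% × 32% = 5.12% of Pinebrook Media Ltd.
5.12% exceeds the 5% threshold, so Kiran is a related party to Pinebrook Media Ltd.

Yes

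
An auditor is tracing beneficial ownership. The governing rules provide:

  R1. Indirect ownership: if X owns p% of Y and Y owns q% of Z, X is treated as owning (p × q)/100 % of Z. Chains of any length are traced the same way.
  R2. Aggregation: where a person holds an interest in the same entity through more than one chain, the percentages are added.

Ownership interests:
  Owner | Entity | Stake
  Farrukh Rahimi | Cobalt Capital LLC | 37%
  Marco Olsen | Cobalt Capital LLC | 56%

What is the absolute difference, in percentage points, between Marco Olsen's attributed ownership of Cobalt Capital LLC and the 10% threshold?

46

Direct interest in Cobalt Capital LLC: 56%.
56% exceeds the 10% threshold by 46 percentage points.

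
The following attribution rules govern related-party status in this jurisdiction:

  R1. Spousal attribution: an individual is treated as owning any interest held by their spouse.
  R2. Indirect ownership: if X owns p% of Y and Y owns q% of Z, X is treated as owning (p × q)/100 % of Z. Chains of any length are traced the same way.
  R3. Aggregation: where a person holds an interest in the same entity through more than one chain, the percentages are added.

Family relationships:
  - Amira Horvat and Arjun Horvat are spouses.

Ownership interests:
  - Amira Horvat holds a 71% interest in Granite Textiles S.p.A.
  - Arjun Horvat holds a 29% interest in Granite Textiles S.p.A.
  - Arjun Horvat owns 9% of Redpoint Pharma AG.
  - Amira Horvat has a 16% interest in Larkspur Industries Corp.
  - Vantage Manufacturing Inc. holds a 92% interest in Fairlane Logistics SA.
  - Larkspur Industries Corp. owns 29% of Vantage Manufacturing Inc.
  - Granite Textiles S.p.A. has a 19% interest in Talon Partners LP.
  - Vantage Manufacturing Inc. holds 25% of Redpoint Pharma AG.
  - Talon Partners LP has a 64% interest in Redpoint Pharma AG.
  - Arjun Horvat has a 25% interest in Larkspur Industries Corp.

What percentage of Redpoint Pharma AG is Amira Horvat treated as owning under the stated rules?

24.1325%

By spousal attribution (R1), Amira Horvat is treated as also owning Arjun Horvat's interest in Granite Textiles S.p.A, giving 71% + 29% = 100%.
By spousal attribution (R1), Amira Horvat is treated as also owning Arjun Horvat's interest in Larkspur Industries Corp, giving 16% + 25% = 41%.
By spousal attribution (R1), Amira Horvat is treated as owning Arjun Horvat's 9% interest in Redpoint Pharma AG.
Chain via Granite Textiles S.p.A. → Talon Partners LP (R2): 100% × 19% × 64% = 12.16% of Redpoint Pharma AG.
Chain via Larkspur Industries Corp. → Vantage Manufacturing Inc. (R2): 41% × 29% × 25% = 2.9725% of Redpoint Pharma AG.
Direct interest in Redpoint Pharma AG: 9%.
Aggregating (R3): 12.16% + 2.9725% + 9% = 24.1325%.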